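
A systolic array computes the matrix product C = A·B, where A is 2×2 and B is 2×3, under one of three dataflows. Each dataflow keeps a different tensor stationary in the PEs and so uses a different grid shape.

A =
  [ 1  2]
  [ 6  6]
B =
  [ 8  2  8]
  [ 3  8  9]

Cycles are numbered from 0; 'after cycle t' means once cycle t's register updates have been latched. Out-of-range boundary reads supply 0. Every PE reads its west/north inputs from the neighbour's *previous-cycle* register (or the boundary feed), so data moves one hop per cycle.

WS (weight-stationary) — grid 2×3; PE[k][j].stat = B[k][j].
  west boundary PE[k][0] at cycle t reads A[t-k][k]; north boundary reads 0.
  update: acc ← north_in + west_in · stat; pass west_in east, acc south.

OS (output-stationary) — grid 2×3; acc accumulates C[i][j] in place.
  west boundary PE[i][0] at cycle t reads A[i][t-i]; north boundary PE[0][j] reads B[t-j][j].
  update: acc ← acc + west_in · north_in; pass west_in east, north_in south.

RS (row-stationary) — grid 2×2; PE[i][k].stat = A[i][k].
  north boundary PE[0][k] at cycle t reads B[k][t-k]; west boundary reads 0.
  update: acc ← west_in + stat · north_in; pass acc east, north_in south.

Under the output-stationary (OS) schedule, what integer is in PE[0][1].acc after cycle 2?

PE[0][1].acc = 18

OS (2×3). Following PE[0][1] plus its west/north inputs:
  t=0 PE[0][0]: acc=8 h=1 v=8
  t=0 PE[0][1]: acc=0 h=0 v=0
  t=1 PE[0][0]: acc=14 h=2 v=3
  t=1 PE[0][1]: acc=2 h=1 v=2
  t=2 PE[0][0]: acc=14 h=0 v=0
  t=2 PE[0][1]: acc=18 h=2 v=8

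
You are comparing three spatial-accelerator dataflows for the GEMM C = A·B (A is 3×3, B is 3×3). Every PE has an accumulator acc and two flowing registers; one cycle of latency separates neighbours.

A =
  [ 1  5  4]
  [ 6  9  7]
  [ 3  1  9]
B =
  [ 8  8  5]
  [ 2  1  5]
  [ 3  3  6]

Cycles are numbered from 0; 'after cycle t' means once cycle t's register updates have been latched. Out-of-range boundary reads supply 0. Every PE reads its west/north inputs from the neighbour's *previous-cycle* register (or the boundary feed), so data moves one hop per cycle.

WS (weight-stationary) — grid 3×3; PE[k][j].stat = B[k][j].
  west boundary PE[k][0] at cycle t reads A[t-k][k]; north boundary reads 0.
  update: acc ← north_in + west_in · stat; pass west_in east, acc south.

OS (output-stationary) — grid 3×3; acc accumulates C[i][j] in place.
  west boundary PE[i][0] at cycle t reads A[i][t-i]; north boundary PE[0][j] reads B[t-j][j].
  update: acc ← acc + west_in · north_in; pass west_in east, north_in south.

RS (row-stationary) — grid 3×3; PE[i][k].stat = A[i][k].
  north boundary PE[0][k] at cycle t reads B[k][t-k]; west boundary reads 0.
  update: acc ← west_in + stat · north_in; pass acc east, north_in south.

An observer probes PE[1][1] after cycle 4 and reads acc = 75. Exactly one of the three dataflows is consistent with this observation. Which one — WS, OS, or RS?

WS (3×3 grid), PE[1][1]:
  [0] (1,1) acc=0 (h:0 v:0)
  [1] (1,1) acc=0 (h:0 v:0)
  [2] (1,1) acc=13 (h:5 v:13)
  [3] (1,1) acc=57 (h:9 v:57)
  [4] (1,1) acc=25 (h:1 v:25)
OS (3×3 grid), PE[1][1]:
  [0] (1,1) acc=0 (h:0 v:0)
  [1] (1,1) acc=0 (h:0 v:0)
  [2] (1,1) acc=48 (h:6 v:8)
  [3] (1,1) acc=57 (h:9 v:1)
  [4] (1,1) acc=78 (h:7 v:3)
RS (3×3 grid), PE[1][1]:
  [0] (1,1) acc=0 (h:0 v:0)
  [1] (1,1) acc=0 (h:0 v:0)
  [2] (1,1) acc=66 (h:66 v:2)
  [3] (1,1) acc=57 (h:57 v:1)
  [4] (1,1) acc=75 (h:75 v:5)

dataflow = RS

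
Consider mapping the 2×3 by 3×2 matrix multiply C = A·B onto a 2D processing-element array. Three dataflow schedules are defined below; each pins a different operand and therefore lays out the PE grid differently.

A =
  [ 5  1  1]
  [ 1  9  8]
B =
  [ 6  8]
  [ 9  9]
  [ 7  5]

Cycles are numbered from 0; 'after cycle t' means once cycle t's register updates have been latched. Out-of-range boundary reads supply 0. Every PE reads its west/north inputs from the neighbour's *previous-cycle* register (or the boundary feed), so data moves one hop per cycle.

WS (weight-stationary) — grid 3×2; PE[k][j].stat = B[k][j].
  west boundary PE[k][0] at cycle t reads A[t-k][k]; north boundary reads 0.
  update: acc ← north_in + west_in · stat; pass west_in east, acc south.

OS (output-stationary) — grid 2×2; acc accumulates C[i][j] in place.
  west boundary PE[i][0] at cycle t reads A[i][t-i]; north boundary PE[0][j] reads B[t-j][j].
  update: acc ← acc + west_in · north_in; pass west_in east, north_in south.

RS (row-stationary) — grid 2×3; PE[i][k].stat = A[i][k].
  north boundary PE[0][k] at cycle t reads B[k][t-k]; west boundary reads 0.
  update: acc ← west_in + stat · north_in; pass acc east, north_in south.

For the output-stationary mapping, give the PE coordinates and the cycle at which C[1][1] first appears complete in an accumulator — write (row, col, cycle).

Under OS, C[1][1] lands at PE[1][1]:
  c0 r1c1: 0 / 0 / 0
  c1 r1c1: 0 / 0 / 0
  c2 r1c1: 8 / 1 / 8
  c3 r1c1: 89 / 9 / 9
  c4 r1c1: 129 / 8 / 5

(row, col, cycle) = (1, 1, 4)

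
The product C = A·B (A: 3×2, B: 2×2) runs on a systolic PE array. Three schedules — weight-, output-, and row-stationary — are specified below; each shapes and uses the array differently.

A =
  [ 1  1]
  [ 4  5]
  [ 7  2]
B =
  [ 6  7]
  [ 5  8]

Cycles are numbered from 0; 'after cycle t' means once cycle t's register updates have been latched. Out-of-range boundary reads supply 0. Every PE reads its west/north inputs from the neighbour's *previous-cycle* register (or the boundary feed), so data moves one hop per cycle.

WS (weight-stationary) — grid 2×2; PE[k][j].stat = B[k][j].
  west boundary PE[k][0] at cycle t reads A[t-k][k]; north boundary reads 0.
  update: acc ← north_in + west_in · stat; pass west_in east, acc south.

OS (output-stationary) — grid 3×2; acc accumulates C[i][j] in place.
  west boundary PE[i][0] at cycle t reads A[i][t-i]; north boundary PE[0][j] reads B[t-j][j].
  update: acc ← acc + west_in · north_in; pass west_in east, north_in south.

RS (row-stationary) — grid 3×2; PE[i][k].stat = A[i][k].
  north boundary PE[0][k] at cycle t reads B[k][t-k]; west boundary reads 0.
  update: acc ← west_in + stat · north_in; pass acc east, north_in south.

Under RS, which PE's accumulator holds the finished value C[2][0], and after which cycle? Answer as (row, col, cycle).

(row, col, cycle) = (2, 1, 3)

Under RS, C[2][0] lands at PE[2][1]:
  after 0 — PE[2][1] acc=0, pass-E 0, pass-S 0
  after 1 — PE[2][1] acc=0, pass-E 0, pass-S 0
  after 2 — PE[2][1] acc=0, pass-E 0, pass-S 0
  after 3 — PE[2][1] acc=52, pass-E 52, pass-S 5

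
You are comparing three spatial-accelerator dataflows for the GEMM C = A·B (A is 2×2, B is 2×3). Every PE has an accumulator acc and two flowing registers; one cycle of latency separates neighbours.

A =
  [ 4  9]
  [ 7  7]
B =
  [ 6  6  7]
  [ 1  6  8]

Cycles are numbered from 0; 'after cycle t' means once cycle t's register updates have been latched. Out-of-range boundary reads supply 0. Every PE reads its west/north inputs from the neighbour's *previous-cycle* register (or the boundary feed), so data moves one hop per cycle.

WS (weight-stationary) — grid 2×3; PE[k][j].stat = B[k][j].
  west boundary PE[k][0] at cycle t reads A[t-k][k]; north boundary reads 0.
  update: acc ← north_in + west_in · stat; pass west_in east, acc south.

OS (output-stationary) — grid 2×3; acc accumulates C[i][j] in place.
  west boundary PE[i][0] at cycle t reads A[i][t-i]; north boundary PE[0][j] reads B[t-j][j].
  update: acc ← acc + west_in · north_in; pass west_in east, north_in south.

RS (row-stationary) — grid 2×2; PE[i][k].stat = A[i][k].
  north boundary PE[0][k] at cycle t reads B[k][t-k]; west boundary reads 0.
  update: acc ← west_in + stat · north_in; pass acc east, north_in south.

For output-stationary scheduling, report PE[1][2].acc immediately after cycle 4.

PE[1][2].acc = 105

OS 2×3: PE[1][2] cycle-by-cycle (with neighbour feeds):
  after 0 — PE[0][2] acc=0, pass-E 0, pass-S 0
  after 0 — PE[1][1] acc=0, pass-E 0, pass-S 0
  after 0 — PE[1][2] acc=0, pass-E 0, pass-S 0
  after 1 — PE[0][2] acc=0, pass-E 0, pass-S 0
  after 1 — PE[1][1] acc=0, pass-E 0, pass-S 0
  after 1 — PE[1][2] acc=0, pass-E 0, pass-S 0
  after 2 — PE[0][2] acc=28, pass-E 4, pass-S 7
  after 2 — PE[1][1] acc=42, pass-E 7, pass-S 6
  after 2 — PE[1][2] acc=0, pass-E 0, pass-S 0
  after 3 — PE[0][2] acc=100, pass-E 9, pass-S 8
  after 3 — PE[1][1] acc=84, pass-E 7, pass-S 6
  after 3 — PE[1][2] acc=49, pass-E 7, pass-S 7
  after 4 — PE[0][2] acc=100, pass-E 0, pass-S 0
  after 4 — PE[1][1] acc=84, pass-E 0, pass-S 0
  after 4 — PE[1][2] acc=105, pass-E 7, pass-S 8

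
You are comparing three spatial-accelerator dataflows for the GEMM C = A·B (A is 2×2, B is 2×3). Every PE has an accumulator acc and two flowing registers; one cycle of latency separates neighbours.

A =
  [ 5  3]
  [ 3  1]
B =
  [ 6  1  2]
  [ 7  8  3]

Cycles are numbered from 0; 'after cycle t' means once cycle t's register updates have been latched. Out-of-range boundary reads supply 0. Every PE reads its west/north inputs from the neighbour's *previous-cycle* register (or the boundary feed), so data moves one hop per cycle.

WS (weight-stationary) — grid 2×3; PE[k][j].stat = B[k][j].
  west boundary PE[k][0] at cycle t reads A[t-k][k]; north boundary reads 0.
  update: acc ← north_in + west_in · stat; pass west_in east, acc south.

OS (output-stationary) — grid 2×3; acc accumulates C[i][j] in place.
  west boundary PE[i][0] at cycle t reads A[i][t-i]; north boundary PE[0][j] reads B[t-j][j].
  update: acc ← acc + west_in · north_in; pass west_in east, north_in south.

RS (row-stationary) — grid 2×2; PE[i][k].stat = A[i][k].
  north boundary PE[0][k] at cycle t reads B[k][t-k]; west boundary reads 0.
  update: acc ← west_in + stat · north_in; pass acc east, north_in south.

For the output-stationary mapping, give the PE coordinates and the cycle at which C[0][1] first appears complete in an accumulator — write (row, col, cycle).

OS — PE[0][1] is where C[0][1] collects:
  step 0 · PE0,1: acc=0; fwd→0 fwd↓0
  step 1 · PE0,1: acc=5; fwd→5 fwd↓1
  step 2 · PE0,1: acc=29; fwd→3 fwd↓8

(row, col, cycle) = (0, 1, 2)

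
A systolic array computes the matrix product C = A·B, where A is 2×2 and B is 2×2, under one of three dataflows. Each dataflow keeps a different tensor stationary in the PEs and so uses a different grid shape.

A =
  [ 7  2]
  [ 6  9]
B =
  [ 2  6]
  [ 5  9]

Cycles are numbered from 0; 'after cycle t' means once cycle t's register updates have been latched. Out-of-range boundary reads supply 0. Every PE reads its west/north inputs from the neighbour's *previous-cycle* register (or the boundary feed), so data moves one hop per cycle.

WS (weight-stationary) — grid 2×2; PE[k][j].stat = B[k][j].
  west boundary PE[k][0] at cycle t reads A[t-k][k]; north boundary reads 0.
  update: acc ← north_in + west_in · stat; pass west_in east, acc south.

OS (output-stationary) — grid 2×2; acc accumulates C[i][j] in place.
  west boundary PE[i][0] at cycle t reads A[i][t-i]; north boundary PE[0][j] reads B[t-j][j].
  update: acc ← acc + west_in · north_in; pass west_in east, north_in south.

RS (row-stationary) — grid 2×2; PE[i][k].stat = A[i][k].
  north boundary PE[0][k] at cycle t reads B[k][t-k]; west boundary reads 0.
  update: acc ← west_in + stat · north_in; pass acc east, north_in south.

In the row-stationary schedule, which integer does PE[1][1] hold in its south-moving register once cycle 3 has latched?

RS on a 2×2 grid — tracing PE[1][1] and its feeders:
  @0  [0,1]  acc 0  |  →0  ↓0
  @0  [1,0]  acc 0  |  →0  ↓0
  @0  [1,1]  acc 0  |  →0  ↓0
  @1  [0,1]  acc 24  |  →24  ↓5
  @1  [1,0]  acc 12  |  →12  ↓2
  @1  [1,1]  acc 0  |  →0  ↓0
  @2  [0,1]  acc 60  |  →60  ↓9
  @2  [1,0]  acc 36  |  →36  ↓6
  @2  [1,1]  acc 57  |  →57  ↓5
  @3  [0,1]  acc 0  |  →0  ↓0
  @3  [1,0]  acc 0  |  →0  ↓0
  @3  [1,1]  acc 117  |  →117  ↓9

register = 9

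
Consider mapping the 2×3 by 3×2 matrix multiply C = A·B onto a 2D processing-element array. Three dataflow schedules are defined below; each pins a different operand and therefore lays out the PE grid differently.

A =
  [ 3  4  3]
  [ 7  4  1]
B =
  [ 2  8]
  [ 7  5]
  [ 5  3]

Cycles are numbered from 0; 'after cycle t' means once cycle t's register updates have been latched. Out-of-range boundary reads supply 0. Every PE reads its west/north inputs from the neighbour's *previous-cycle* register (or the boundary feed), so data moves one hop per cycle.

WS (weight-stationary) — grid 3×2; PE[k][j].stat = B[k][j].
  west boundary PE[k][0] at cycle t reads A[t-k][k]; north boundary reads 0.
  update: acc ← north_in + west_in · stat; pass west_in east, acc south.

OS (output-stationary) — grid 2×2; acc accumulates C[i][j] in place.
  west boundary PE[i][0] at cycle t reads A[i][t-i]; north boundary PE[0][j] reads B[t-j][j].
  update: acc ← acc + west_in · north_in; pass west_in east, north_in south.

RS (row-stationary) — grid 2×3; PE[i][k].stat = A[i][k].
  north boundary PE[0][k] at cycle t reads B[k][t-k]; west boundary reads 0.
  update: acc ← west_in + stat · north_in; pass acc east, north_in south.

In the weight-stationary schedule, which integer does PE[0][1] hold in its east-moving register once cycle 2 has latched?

WS 3×2: PE[0][1] cycle-by-cycle (with neighbour feeds):
  @0  [0,0]  acc 6  |  →3  ↓6
  @0  [0,1]  acc 0  |  →0  ↓0
  @1  [0,0]  acc 14  |  →7  ↓14
  @1  [0,1]  acc 24  |  →3  ↓24
  @2  [0,0]  acc 0  |  →0  ↓0
  @2  [0,1]  acc 56  |  →7  ↓56

register = 7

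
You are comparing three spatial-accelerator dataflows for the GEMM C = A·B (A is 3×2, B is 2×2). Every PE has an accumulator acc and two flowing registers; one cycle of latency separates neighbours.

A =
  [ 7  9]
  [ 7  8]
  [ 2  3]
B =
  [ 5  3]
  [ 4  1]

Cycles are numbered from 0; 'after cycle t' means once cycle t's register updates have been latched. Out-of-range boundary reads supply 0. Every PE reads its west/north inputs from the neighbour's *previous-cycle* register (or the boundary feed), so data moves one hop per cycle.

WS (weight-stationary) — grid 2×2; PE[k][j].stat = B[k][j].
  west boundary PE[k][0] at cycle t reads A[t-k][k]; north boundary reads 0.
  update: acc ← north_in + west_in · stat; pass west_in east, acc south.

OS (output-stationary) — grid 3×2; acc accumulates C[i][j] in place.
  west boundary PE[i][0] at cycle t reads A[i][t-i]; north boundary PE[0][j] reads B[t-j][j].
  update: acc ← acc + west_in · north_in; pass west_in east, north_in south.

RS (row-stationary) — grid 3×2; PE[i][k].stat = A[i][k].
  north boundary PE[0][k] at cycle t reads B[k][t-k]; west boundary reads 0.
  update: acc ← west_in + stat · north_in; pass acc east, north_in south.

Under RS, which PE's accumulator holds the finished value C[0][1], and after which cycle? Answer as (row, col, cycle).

RS: C[0][1] accumulates in PE[0][1]:
  c0 r0c1: 0 / 0 / 0
  c1 r0c1: 71 / 71 / 4
  c2 r0c1: 30 / 30 / 1

(row, col, cycle) = (0, 1, 2)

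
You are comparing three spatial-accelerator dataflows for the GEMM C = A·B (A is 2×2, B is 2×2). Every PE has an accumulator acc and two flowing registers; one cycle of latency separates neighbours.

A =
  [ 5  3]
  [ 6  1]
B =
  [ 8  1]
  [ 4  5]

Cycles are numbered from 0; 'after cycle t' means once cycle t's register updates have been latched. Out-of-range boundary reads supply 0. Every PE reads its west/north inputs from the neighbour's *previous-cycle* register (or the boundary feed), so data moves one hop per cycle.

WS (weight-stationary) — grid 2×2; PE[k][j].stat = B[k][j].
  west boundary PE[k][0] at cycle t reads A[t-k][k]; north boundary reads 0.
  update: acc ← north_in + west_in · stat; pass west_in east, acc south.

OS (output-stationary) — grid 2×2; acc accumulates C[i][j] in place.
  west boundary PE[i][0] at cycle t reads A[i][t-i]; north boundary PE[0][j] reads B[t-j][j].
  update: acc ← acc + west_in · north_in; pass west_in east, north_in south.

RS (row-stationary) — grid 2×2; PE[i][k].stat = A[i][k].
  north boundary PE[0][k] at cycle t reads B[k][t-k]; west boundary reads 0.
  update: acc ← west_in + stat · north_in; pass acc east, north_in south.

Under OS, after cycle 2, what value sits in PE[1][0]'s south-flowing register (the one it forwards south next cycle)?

Tracing OS — 2×2 array, target PE[1][0]:
  @0  [0,0]  acc 40  |  →5  ↓8
  @0  [1,0]  acc 0  |  →0  ↓0
  @1  [0,0]  acc 52  |  →3  ↓4
  @1  [1,0]  acc 48  |  →6  ↓8
  @2  [0,0]  acc 52  |  →0  ↓0
  @2  [1,0]  acc 52  |  →1  ↓4

register = 4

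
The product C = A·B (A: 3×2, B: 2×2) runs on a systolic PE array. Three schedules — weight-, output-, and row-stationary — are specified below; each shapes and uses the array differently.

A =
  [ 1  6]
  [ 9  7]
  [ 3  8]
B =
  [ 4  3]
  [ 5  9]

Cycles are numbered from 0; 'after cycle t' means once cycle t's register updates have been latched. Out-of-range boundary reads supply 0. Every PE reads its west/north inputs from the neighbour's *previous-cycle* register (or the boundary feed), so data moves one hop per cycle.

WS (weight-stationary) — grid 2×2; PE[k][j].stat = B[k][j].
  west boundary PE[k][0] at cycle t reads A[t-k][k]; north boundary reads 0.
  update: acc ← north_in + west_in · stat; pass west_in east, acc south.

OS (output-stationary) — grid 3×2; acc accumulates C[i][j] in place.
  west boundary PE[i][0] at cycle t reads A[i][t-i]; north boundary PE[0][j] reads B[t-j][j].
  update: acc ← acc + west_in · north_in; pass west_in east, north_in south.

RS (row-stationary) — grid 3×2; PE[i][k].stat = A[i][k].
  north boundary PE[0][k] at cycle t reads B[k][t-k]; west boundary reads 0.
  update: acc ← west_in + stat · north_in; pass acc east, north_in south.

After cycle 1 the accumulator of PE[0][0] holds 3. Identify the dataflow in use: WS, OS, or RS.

dataflow = RS

— WS: 2×2; PE[0][0] trace:
  step 0 · PE0,0: acc=4; fwd→1 fwd↓4
  step 1 · PE0,0: acc=36; fwd→9 fwd↓36
— OS: 3×2; PE[0][0] trace:
  step 0 · PE0,0: acc=4; fwd→1 fwd↓4
  step 1 · PE0,0: acc=34; fwd→6 fwd↓5
— RS: 3×2; PE[0][0] trace:
  step 0 · PE0,0: acc=4; fwd→4 fwd↓4
  step 1 · PE0,0: acc=3; fwd→3 fwd↓3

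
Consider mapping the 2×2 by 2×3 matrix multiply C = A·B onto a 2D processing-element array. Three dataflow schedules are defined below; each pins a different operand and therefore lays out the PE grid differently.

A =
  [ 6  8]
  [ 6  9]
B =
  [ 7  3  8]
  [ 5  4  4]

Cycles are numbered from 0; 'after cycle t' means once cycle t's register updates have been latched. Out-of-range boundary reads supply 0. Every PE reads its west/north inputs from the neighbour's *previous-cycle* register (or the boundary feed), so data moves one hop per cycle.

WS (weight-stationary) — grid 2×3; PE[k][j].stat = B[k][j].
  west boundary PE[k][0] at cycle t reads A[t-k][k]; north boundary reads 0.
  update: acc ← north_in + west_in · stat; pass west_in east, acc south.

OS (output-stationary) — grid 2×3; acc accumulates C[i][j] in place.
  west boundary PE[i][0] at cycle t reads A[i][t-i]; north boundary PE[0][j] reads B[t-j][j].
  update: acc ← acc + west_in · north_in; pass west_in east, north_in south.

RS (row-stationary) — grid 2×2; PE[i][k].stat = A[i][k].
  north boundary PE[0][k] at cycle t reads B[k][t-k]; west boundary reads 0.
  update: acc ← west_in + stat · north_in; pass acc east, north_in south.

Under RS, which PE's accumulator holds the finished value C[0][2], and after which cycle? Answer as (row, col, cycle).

RS: C[0][2] accumulates in PE[0][1]:
  [0] (0,1) acc=0 (h:0 v:0)
  [1] (0,1) acc=82 (h:82 v:5)
  [2] (0,1) acc=50 (h:50 v:4)
  [3] (0,1) acc=80 (h:80 v:4)

(row, col, cycle) = (0, 1, 3)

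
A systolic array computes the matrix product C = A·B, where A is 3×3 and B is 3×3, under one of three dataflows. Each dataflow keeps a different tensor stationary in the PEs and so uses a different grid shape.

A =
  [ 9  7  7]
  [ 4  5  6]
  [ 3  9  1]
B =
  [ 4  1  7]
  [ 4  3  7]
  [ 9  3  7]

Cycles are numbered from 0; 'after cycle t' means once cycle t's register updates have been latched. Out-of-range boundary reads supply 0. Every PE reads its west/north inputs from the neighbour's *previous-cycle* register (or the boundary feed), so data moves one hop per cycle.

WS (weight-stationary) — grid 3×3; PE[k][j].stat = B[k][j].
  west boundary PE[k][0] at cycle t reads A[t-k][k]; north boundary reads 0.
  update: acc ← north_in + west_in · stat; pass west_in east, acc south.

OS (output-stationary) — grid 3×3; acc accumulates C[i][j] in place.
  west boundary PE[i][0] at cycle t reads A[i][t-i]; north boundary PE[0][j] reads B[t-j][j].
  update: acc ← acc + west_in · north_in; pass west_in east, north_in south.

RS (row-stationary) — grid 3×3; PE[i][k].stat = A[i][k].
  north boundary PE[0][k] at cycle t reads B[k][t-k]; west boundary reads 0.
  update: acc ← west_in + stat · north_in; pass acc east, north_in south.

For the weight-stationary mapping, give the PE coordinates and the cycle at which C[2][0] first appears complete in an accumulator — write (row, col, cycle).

WS: C[2][0] accumulates in PE[2][0]:
  t=0 PE[2][0]: acc=0 h=0 v=0
  t=1 PE[2][0]: acc=0 h=0 v=0
  t=2 PE[2][0]: acc=127 h=7 v=127
  t=3 PE[2][0]: acc=90 h=6 v=90
  t=4 PE[2][0]: acc=57 h=1 v=57

(row, col, cycle) = (2, 0, 4)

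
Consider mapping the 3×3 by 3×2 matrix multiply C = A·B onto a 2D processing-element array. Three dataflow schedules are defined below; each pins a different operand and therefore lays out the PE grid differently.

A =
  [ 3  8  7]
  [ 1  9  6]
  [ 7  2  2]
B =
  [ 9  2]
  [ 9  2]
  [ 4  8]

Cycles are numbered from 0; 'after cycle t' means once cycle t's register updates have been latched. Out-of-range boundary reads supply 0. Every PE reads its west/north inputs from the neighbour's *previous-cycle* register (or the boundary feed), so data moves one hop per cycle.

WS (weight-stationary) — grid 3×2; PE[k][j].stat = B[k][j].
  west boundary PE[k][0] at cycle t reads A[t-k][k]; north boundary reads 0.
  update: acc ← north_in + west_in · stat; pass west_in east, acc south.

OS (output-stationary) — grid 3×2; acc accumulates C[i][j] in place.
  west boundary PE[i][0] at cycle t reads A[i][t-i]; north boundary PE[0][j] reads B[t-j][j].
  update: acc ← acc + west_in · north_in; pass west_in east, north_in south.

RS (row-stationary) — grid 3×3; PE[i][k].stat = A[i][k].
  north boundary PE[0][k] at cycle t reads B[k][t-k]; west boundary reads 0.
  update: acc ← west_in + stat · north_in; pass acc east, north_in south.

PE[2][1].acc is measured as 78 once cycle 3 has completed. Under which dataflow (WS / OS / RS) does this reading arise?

dataflow = WS

WS [3×2] PE[2][1] across cycles:
  0: (2,1).acc=0  regs=<0,0>
  1: (2,1).acc=0  regs=<0,0>
  2: (2,1).acc=0  regs=<0,0>
  3: (2,1).acc=78  regs=<7,78>
OS [3×2] PE[2][1] across cycles:
  0: (2,1).acc=0  regs=<0,0>
  1: (2,1).acc=0  regs=<0,0>
  2: (2,1).acc=0  regs=<0,0>
  3: (2,1).acc=14  regs=<7,2>
RS [3×3] PE[2][1] across cycles:
  0: (2,1).acc=0  regs=<0,0>
  1: (2,1).acc=0  regs=<0,0>
  2: (2,1).acc=0  regs=<0,0>
  3: (2,1).acc=81  regs=<81,9>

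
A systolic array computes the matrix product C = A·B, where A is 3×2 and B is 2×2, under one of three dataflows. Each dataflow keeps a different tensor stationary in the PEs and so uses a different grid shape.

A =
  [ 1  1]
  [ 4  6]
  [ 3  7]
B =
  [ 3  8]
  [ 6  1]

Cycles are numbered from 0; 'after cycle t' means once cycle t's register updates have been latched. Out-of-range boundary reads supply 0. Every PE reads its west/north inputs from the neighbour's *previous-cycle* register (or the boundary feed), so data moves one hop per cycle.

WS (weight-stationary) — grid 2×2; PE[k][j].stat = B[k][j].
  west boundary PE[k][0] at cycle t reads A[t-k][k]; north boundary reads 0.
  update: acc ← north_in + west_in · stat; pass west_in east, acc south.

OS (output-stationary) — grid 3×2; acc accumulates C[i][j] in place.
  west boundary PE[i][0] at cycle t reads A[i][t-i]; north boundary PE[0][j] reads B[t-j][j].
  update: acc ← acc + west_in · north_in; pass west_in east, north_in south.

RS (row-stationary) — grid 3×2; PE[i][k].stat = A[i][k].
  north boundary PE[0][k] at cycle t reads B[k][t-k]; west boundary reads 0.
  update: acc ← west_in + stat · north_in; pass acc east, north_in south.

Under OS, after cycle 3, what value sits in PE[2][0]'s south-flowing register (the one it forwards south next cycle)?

register = 6

Tracing OS — 3×2 array, target PE[2][0]:
  after 0 — PE[1][0] acc=0, pass-E 0, pass-S 0
  after 0 — PE[2][0] acc=0, pass-E 0, pass-S 0
  after 1 — PE[1][0] acc=12, pass-E 4, pass-S 3
  after 1 — PE[2][0] acc=0, pass-E 0, pass-S 0
  after 2 — PE[1][0] acc=48, pass-E 6, pass-S 6
  after 2 — PE[2][0] acc=9, pass-E 3, pass-S 3
  after 3 — PE[1][0] acc=48, pass-E 0, pass-S 0
  after 3 — PE[2][0] acc=51, pass-E 7, pass-S 6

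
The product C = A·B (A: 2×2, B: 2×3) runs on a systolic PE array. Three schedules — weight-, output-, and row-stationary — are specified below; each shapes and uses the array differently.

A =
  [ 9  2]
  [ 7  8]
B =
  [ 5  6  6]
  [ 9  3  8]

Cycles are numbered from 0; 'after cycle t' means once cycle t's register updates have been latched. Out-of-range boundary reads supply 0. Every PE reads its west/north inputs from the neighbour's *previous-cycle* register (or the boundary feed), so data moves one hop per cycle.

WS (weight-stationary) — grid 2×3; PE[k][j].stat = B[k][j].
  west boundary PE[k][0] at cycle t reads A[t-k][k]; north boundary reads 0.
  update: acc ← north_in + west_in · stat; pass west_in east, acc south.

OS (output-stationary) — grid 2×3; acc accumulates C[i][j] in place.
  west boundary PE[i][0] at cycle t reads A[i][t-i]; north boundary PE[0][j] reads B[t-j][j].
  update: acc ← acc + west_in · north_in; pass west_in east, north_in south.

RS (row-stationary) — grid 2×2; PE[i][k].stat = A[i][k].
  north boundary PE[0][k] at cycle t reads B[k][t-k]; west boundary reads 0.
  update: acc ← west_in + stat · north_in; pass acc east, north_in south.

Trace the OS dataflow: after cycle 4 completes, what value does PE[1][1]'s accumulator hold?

PE[1][1].acc = 66

OS (2×3). Following PE[1][1] plus its west/north inputs:
  after 0 — PE[0][1] acc=0, pass-E 0, pass-S 0
  after 0 — PE[1][0] acc=0, pass-E 0, pass-S 0
  after 0 — PE[1][1] acc=0, pass-E 0, pass-S 0
  after 1 — PE[0][1] acc=54, pass-E 9, pass-S 6
  after 1 — PE[1][0] acc=35, pass-E 7, pass-S 5
  after 1 — PE[1][1] acc=0, pass-E 0, pass-S 0
  after 2 — PE[0][1] acc=60, pass-E 2, pass-S 3
  after 2 — PE[1][0] acc=107, pass-E 8, pass-S 9
  after 2 — PE[1][1] acc=42, pass-E 7, pass-S 6
  after 3 — PE[0][1] acc=60, pass-E 0, pass-S 0
  after 3 — PE[1][0] acc=107, pass-E 0, pass-S 0
  after 3 — PE[1][1] acc=66, pass-E 8, pass-S 3
  after 4 — PE[0][1] acc=60, pass-E 0, pass-S 0
  after 4 — PE[1][0] acc=107, pass-E 0, pass-S 0
  after 4 — PE[1][1] acc=66, pass-E 0, pass-S 0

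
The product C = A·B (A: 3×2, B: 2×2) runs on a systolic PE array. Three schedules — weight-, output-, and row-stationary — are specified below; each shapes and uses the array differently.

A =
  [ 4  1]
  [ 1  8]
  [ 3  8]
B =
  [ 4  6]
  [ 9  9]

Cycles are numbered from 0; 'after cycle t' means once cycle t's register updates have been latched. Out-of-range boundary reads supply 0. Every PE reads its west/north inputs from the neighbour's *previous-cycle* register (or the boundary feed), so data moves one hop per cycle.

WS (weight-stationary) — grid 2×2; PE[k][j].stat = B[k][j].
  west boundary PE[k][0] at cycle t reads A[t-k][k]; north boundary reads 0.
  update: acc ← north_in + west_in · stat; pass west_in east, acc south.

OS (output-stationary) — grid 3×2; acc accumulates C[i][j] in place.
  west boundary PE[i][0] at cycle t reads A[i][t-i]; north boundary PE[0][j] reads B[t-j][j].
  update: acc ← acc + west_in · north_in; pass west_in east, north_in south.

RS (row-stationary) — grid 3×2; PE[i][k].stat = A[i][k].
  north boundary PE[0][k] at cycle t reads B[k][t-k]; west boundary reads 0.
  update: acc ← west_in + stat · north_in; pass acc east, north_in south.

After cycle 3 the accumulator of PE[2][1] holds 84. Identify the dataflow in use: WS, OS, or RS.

WS: PE[2][1] is outside its 2×2 grid.
OS (3×2 grid), PE[2][1]:
  cycle 0: PE[2][1] → acc 0, east 0, south 0
  cycle 1: PE[2][1] → acc 0, east 0, south 0
  cycle 2: PE[2][1] → acc 0, east 0, south 0
  cycle 3: PE[2][1] → acc 18, east 3, south 6
RS (3×2 grid), PE[2][1]:
  cycle 0: PE[2][1] → acc 0, east 0, south 0
  cycle 1: PE[2][1] → acc 0, east 0, south 0
  cycle 2: PE[2][1] → acc 0, east 0, south 0
  cycle 3: PE[2][1] → acc 84, east 84, south 9

dataflow = RS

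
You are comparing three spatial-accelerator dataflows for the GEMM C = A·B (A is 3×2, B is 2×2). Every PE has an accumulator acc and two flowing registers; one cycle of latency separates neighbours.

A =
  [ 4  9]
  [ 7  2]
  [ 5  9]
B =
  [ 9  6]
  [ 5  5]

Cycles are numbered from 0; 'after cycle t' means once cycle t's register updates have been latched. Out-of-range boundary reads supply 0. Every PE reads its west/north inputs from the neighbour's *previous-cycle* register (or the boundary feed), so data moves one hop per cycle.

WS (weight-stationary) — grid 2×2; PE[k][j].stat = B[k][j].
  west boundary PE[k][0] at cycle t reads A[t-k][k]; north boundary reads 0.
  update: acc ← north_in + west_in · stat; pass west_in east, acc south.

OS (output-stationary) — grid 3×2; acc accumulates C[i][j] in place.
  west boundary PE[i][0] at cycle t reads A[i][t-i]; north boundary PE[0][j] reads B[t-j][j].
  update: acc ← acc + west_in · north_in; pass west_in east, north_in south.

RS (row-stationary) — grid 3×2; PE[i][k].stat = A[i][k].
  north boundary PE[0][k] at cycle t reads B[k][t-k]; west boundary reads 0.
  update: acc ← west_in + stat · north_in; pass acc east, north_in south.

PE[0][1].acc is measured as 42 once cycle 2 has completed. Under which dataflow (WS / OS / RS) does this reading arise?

WS (2×2 grid), PE[0][1]:
  cycle 0: PE[0][1] → acc 0, east 0, south 0
  cycle 1: PE[0][1] → acc 24, east 4, south 24
  cycle 2: PE[0][1] → acc 42, east 7, south 42
OS (3×2 grid), PE[0][1]:
  cycle 0: PE[0][1] → acc 0, east 0, south 0
  cycle 1: PE[0][1] → acc 24, east 4, south 6
  cycle 2: PE[0][1] → acc 69, east 9, south 5
RS (3×2 grid), PE[0][1]:
  cycle 0: PE[0][1] → acc 0, east 0, south 0
  cycle 1: PE[0][1] → acc 81, east 81, south 5
  cycle 2: PE[0][1] → acc 69, east 69, south 5

dataflow = WS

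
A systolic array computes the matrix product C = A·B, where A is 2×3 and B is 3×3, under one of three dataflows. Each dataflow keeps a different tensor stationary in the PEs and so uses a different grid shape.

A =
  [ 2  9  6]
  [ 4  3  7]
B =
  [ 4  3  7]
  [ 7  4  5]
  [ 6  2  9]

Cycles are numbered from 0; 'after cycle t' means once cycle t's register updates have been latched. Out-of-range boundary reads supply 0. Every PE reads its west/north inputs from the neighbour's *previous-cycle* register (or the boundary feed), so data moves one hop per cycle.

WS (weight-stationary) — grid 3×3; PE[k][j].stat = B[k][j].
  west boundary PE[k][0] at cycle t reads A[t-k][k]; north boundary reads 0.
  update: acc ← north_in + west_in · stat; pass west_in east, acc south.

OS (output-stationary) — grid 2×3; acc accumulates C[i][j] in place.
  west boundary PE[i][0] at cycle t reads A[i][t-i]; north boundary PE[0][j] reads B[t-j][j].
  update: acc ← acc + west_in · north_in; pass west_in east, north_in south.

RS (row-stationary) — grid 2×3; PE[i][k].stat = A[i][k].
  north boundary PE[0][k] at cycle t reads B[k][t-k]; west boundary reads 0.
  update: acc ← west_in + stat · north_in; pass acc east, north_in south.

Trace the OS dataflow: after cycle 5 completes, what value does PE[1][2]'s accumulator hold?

PE[1][2].acc = 106

OS (2×3). Following PE[1][2] plus its west/north inputs:
  t=0 PE[0][2]: acc=0 h=0 v=0
  t=0 PE[1][1]: acc=0 h=0 v=0
  t=0 PE[1][2]: acc=0 h=0 v=0
  t=1 PE[0][2]: acc=0 h=0 v=0
  t=1 PE[1][1]: acc=0 h=0 v=0
  t=1 PE[1][2]: acc=0 h=0 v=0
  t=2 PE[0][2]: acc=14 h=2 v=7
  t=2 PE[1][1]: acc=12 h=4 v=3
  t=2 PE[1][2]: acc=0 h=0 v=0
  t=3 PE[0][2]: acc=59 h=9 v=5
  t=3 PE[1][1]: acc=24 h=3 v=4
  t=3 PE[1][2]: acc=28 h=4 v=7
  t=4 PE[0][2]: acc=113 h=6 v=9
  t=4 PE[1][1]: acc=38 h=7 v=2
  t=4 PE[1][2]: acc=43 h=3 v=5
  t=5 PE[0][2]: acc=113 h=0 v=0
  t=5 PE[1][1]: acc=38 h=0 v=0
  t=5 PE[1][2]: acc=106 h=7 v=9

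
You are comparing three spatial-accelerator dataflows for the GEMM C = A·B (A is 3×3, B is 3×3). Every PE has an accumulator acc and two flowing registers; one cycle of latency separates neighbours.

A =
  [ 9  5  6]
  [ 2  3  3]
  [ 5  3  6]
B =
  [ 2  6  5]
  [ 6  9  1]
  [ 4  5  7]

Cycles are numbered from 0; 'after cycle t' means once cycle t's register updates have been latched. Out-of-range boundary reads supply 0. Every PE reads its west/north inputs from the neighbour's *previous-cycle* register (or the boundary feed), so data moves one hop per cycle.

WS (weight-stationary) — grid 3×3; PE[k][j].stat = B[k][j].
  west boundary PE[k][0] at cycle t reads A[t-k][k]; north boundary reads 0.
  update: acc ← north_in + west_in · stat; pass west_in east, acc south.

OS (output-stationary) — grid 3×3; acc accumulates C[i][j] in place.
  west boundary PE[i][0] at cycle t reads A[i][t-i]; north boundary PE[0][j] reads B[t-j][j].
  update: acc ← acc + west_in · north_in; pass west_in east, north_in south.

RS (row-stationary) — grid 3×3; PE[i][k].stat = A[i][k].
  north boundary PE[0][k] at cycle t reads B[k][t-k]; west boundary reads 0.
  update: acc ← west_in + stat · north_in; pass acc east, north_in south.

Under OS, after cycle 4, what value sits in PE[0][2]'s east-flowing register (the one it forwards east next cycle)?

Tracing OS — 3×3 array, target PE[0][2]:
  t=0 PE[0][1]: acc=0 h=0 v=0
  t=0 PE[0][2]: acc=0 h=0 v=0
  t=1 PE[0][1]: acc=54 h=9 v=6
  t=1 PE[0][2]: acc=0 h=0 v=0
  t=2 PE[0][1]: acc=99 h=5 v=9
  t=2 PE[0][2]: acc=45 h=9 v=5
  t=3 PE[0][1]: acc=129 h=6 v=5
  t=3 PE[0][2]: acc=50 h=5 v=1
  t=4 PE[0][1]: acc=129 h=0 v=0
  t=4 PE[0][2]: acc=92 h=6 v=7

register = 6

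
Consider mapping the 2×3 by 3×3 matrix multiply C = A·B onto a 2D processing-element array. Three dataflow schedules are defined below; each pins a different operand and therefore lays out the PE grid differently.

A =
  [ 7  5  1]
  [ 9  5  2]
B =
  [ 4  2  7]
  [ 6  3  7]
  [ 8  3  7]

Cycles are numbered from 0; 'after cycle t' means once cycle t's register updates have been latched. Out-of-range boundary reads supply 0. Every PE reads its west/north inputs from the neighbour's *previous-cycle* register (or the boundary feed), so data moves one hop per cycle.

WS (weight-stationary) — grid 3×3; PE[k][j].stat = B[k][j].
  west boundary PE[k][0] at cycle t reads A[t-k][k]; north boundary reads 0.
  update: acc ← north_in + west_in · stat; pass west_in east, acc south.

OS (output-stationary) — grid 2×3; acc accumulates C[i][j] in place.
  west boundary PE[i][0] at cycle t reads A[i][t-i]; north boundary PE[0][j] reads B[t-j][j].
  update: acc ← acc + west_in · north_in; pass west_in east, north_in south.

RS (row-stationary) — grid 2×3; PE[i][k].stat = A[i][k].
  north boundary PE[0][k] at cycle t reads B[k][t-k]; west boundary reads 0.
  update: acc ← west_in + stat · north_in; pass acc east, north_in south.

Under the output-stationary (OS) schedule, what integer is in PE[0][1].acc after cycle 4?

OS on a 2×3 grid — tracing PE[0][1] and its feeders:
  0: (0,0).acc=28  regs=<7,4>
  0: (0,1).acc=0  regs=<0,0>
  1: (0,0).acc=58  regs=<5,6>
  1: (0,1).acc=14  regs=<7,2>
  2: (0,0).acc=66  regs=<1,8>
  2: (0,1).acc=29  regs=<5,3>
  3: (0,0).acc=66  regs=<0,0>
  3: (0,1).acc=32  regs=<1,3>
  4: (0,0).acc=66  regs=<0,0>
  4: (0,1).acc=32  regs=<0,0>

PE[0][1].acc = 32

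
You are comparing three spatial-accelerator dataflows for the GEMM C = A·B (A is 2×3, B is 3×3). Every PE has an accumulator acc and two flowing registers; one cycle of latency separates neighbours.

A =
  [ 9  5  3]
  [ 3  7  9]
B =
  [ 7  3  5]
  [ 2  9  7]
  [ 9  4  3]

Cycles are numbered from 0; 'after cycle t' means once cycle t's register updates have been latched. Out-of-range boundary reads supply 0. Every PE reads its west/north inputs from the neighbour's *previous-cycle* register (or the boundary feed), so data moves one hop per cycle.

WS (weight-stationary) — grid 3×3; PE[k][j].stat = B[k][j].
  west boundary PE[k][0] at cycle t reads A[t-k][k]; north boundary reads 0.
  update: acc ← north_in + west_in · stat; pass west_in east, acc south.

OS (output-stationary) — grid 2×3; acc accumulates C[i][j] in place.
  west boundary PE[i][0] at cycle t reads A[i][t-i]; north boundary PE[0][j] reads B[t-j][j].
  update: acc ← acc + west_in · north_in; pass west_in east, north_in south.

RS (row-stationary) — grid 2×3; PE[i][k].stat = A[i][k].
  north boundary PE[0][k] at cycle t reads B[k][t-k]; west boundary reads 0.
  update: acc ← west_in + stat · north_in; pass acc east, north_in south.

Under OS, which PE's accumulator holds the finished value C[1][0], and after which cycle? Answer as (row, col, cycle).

(row, col, cycle) = (1, 0, 3)

OS — PE[1][0] is where C[1][0] collects:
  step 0 · PE1,0: acc=0; fwd→0 fwd↓0
  step 1 · PE1,0: acc=21; fwd→3 fwd↓7
  step 2 · PE1,0: acc=35; fwd→7 fwd↓2
  step 3 · PE1,0: acc=116; fwd→9 fwd↓9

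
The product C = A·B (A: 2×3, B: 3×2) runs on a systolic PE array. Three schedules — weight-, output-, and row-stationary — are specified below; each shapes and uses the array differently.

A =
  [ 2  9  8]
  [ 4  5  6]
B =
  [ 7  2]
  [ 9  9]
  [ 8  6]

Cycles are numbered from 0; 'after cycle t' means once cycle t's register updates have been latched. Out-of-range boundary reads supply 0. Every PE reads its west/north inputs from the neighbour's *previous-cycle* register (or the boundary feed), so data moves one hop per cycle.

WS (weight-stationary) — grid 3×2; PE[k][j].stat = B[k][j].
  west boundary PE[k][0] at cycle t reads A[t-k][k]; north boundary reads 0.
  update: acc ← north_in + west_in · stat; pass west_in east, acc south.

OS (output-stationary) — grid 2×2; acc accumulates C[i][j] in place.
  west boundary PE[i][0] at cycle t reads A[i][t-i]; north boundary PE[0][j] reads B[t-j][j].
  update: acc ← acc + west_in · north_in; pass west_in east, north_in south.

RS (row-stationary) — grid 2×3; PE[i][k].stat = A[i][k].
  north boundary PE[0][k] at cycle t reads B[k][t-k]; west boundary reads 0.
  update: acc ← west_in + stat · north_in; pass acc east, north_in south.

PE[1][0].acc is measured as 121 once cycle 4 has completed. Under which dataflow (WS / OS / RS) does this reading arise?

dataflow = OS

— WS: 3×2; PE[1][0] trace:
  after 0 — PE[1][0] acc=0, pass-E 0, pass-S 0
  after 1 — PE[1][0] acc=95, pass-E 9, pass-S 95
  after 2 — PE[1][0] acc=73, pass-E 5, pass-S 73
  after 3 — PE[1][0] acc=0, pass-E 0, pass-S 0
  after 4 — PE[1][0] acc=0, pass-E 0, pass-S 0
— OS: 2×2; PE[1][0] trace:
  after 0 — PE[1][0] acc=0, pass-E 0, pass-S 0
  after 1 — PE[1][0] acc=28, pass-E 4, pass-S 7
  after 2 — PE[1][0] acc=73, pass-E 5, pass-S 9
  after 3 — PE[1][0] acc=121, pass-E 6, pass-S 8
  after 4 — PE[1][0] acc=121, pass-E 0, pass-S 0
— RS: 2×3; PE[1][0] trace:
  after 0 — PE[1][0] acc=0, pass-E 0, pass-S 0
  after 1 — PE[1][0] acc=28, pass-E 28, pass-S 7
  after 2 — PE[1][0] acc=8, pass-E 8, pass-S 2
  after 3 — PE[1][0] acc=0, pass-E 0, pass-S 0
  after 4 — PE[1][0] acc=0, pass-E 0, pass-S 0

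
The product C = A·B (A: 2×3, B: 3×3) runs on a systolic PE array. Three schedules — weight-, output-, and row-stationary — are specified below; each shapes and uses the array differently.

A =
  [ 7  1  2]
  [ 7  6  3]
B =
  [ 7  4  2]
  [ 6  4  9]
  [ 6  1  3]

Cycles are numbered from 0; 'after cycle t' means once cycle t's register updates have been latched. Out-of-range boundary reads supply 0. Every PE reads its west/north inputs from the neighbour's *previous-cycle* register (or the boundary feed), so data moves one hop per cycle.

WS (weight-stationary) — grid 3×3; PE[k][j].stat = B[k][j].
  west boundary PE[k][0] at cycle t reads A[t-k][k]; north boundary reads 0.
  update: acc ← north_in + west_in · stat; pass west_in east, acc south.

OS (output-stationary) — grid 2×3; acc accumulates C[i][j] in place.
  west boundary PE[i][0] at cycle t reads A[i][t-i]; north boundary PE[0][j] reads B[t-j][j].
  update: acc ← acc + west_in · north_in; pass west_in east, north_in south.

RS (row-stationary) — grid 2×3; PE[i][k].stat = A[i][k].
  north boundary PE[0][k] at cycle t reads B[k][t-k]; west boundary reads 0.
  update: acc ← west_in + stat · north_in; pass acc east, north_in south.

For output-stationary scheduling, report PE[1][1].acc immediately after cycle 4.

PE[1][1].acc = 55

OS (2×3). Following PE[1][1] plus its west/north inputs:
  c0 r0c1: 0 / 0 / 0
  c0 r1c0: 0 / 0 / 0
  c0 r1c1: 0 / 0 / 0
  c1 r0c1: 28 / 7 / 4
  c1 r1c0: 49 / 7 / 7
  c1 r1c1: 0 / 0 / 0
  c2 r0c1: 32 / 1 / 4
  c2 r1c0: 85 / 6 / 6
  c2 r1c1: 28 / 7 / 4
  c3 r0c1: 34 / 2 / 1
  c3 r1c0: 103 / 3 / 6
  c3 r1c1: 52 / 6 / 4
  c4 r0c1: 34 / 0 / 0
  c4 r1c0: 103 / 0 / 0
  c4 r1c1: 55 / 3 / 1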